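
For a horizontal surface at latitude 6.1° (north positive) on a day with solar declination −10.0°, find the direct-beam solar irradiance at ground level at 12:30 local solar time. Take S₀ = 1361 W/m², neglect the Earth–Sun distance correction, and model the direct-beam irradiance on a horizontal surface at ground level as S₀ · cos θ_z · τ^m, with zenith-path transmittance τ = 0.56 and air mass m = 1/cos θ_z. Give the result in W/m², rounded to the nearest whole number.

Hour angle H = 15° × (12.5 − 12) = 7.50°.
cos θ_z = sin φ sin δ + cos φ cos δ cos H = (0.1063)(-0.1736) + (0.9943)(0.9848)(0.9914) = 0.9523.
Air mass m = 1/cos θ_z = 1/0.9523 = 1.050; τ^m = 0.56^1.050 = 0.5440.
Surface direct beam = 1361 × 0.9523 × 0.5440 = 705.07 W/m².

705 W/m²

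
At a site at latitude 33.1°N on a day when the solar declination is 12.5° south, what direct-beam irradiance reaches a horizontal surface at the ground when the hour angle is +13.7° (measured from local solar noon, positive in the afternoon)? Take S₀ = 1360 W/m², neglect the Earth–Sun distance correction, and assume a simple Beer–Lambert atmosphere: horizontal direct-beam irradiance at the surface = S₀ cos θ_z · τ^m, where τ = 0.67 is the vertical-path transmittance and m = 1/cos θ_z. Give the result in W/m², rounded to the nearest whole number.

509 W/m²

With φ = 33.1°, δ = -12.5°, H = 13.70°: sin φ sin δ = -0.1182, cos φ cos δ cos H = 0.7946, so cos θ_z = 0.6764.
Air mass m = 1/cos θ_z = 1/0.6764 = 1.478; τ^m = 0.67^1.478 = 0.5533.
Surface direct beam = 1360 × 0.6764 × 0.5533 = 508.98 W/m².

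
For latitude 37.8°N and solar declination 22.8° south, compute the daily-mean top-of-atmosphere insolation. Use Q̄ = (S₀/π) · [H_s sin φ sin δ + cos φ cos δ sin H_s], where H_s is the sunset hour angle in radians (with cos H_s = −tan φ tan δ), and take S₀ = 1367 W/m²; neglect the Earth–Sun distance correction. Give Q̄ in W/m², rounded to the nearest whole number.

The sunset hour angle satisfies cos H_s = −tan φ tan δ = 0.3261, giving H_s = 70.97°. In radians, H_s = 1.2387.
H_s sin φ sin δ = 1.2387 × 0.6129 × -0.3875 = -0.2942.
cos φ cos δ sin H_s = 0.7902 × 0.9219 × 0.9454 = 0.6887.
Q̄ = (1367/π) × (-0.2942 + 0.6887) = 435.13 × 0.3945 = 171.66 W/m².

172 W/m²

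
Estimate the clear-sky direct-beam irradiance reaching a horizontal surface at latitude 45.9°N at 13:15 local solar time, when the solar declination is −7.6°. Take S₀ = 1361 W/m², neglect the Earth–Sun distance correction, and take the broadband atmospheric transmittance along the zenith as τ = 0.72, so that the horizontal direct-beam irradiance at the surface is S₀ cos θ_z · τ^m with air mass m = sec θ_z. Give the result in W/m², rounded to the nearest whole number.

Hour angle H = 15° × (13.25 − 12) = 18.75°.
cos θ_z = sin φ sin δ + cos φ cos δ cos H = (0.7181)(-0.1323) + (0.6959)(0.9912)(0.9469) = 0.5581.
Air mass m = 1/cos θ_z = 1/0.5581 = 1.792; τ^m = 0.72^1.792 = 0.5551.
Surface direct beam = 1361 × 0.5581 × 0.5551 = 421.64 W/m².

422 W/m²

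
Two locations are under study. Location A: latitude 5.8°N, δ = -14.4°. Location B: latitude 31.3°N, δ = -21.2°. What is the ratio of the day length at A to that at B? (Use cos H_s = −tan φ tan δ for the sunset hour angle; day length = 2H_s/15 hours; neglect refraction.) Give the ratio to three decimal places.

1.159

A: H_s = arccos(−tan 5.8° · tan -14.4°) = 88.51°, so 2H_s/15 = 11.8013 h.
B: H_s = arccos(−tan 31.3° · tan -21.2°) = 76.36°, so 2H_s/15 = 10.1813 h.
Ratio A/B = 11.8013 / 10.1813 = 1.1591.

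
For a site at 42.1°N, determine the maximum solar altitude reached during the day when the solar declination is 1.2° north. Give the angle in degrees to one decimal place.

At local solar noon the hour angle is zero, so the elevation is 90° − |φ − δ| = 90° − |42.1° − (1.2°)| = 90° − 40.9° = 49.1°.

49.1°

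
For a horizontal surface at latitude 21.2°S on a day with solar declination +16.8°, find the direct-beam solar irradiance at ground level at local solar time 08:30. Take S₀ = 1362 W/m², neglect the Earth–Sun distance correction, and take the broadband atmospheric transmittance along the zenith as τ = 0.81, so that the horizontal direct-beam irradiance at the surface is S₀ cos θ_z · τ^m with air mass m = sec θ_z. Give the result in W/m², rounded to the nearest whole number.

370 W/m²

Hour angle H = 15° × (8.5 − 12) = -52.50°.
With φ = -21.2°, δ = 16.8°, H = -52.50°: sin φ sin δ = -0.1045, cos φ cos δ cos H = 0.5433, so cos θ_z = 0.4388.
Air mass m = 1/cos θ_z = 1/0.4388 = 2.279; τ^m = 0.81^2.279 = 0.6186.
Surface direct beam = 1362 × 0.4388 × 0.6186 = 369.70 W/m².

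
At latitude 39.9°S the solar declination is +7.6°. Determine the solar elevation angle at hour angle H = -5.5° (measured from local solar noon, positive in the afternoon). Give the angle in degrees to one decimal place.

42.2°

With φ = -39.9°, δ = 7.6°, H = -5.50°: sin φ sin δ = -0.0848, cos φ cos δ cos H = 0.7569, so cos θ_z = 0.6721.
θ_z = arccos(0.6721) = 47.77°, so the elevation is 90° − 47.77° = 42.23°.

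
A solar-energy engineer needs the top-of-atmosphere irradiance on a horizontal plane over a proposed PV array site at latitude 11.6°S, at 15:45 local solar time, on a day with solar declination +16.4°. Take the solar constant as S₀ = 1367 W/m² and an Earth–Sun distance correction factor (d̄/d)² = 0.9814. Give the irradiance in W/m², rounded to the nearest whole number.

Hour angle H = 15° × (15.75 − 12) = 56.25°.
cos θ_z = sin(-11.6°) sin(16.4°) + cos(-11.6°) cos(16.4°) cos(56.25°) = -0.0568 + 0.5221 = 0.4653.
Top-of-atmosphere irradiance = S₀ (d̄/d)² cos θ_z = 1367 × 0.9814 × 0.4653 = 624.23 W/m².

624 W/m²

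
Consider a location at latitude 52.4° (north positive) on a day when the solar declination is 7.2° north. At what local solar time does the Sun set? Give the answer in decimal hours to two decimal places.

−tan φ tan δ = −(1.2985)(0.1263) = -0.1640; H_s = arccos(-0.1640) = 99.44°.
Sunset is at 12 + H_s/15 = 12 + 6.629 = 18.629 h local solar time.

18.63 h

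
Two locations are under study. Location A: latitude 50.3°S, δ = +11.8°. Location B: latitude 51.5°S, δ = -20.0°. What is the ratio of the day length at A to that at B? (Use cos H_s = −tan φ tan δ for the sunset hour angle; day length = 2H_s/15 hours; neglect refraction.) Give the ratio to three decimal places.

A: H_s = arccos(−tan -50.3° · tan 11.8°) = 75.43°, so 2H_s/15 = 10.0573 h.
B: H_s = arccos(−tan -51.5° · tan -20.0°) = 117.23°, so 2H_s/15 = 15.6307 h.
Ratio A/B = 10.0573 / 15.6307 = 0.6434.

0.643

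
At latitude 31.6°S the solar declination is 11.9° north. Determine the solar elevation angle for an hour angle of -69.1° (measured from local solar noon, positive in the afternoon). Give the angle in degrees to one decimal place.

With φ = -31.6°, δ = 11.9°, H = -69.10°: sin φ sin δ = -0.1080, cos φ cos δ cos H = 0.2973, so cos θ_z = 0.1893.
θ_z = arccos(0.1893) = 79.09°, so the elevation is 90° − 79.09° = 10.91°.

10.9°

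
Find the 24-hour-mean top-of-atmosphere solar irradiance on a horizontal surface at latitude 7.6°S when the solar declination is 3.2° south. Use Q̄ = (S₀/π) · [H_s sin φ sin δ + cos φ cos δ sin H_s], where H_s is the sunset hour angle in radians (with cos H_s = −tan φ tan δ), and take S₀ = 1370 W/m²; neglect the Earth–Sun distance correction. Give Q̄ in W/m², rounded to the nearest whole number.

cos H_s = −tan(-7.6°) · tan(-3.2°) = -0.0075, so H_s = arccos(-0.0075) = 90.43°. In radians, H_s = 1.5783.
H_s sin φ sin δ = 1.5783 × -0.1323 × -0.0558 = 0.0117.
cos φ cos δ sin H_s = 0.9912 × 0.9984 × 1.0000 = 0.9896.
Q̄ = (1370/π) × (0.0117 + 0.9896) = 436.08 × 1.0013 = 436.65 W/m².

437 W/m²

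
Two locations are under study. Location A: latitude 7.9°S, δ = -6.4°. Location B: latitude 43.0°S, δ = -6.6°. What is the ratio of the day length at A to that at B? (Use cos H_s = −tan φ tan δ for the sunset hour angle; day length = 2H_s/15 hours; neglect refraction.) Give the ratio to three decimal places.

0.945

A: H_s = arccos(−tan -7.9° · tan -6.4°) = 90.89°, so 2H_s/15 = 12.1187 h.
B: H_s = arccos(−tan -43.0° · tan -6.6°) = 96.19°, so 2H_s/15 = 12.8253 h.
Ratio A/B = 12.1187 / 12.8253 = 0.9449.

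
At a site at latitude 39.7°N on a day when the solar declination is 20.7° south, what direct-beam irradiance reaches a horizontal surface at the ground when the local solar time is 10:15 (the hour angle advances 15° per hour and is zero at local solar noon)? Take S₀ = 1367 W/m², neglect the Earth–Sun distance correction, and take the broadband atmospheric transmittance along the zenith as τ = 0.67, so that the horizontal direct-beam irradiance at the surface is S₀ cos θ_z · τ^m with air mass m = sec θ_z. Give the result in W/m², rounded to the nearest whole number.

221 W/m²

Hour angle H = 15° × (10.25 − 12) = -26.25°.
cos θ_z = sin(39.7°) sin(-20.7°) + cos(39.7°) cos(-20.7°) cos(-26.25°) = -0.2258 + 0.6455 = 0.4197.
Air mass m = 1/cos θ_z = 1/0.4197 = 2.383; τ^m = 0.67^2.383 = 0.3851.
Surface direct beam = 1367 × 0.4197 × 0.3851 = 220.94 W/m².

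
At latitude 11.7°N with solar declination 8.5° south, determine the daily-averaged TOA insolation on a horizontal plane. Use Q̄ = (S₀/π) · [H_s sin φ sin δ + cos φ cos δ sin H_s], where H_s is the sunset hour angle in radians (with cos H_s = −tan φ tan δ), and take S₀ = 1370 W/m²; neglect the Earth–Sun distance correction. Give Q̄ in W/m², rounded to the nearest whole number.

402 W/m²

The sunset hour angle satisfies cos H_s = −tan φ tan δ = 0.0309, giving H_s = 88.23°. In radians, H_s = 1.5399.
H_s sin φ sin δ = 1.5399 × 0.2028 × -0.1478 = -0.0462.
cos φ cos δ sin H_s = 0.9792 × 0.9890 × 0.9995 = 0.9679.
Q̄ = (1370/π) × (-0.0462 + 0.9679) = 436.08 × 0.9217 = 401.93 W/m².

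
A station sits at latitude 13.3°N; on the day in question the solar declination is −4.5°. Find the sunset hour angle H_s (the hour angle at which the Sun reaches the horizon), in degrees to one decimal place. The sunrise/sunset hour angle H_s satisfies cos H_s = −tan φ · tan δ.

88.9°

cos H_s = −tan(13.3°) · tan(-4.5°) = 0.0186, so H_s = arccos(0.0186) = 88.93°.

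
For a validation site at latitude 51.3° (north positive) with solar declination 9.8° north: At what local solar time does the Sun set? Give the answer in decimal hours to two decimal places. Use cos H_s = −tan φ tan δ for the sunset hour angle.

−tan φ tan δ = −(1.2482)(0.1727) = -0.2156; H_s = arccos(-0.2156) = 102.45°.
Sunset is at 12 + H_s/15 = 12 + 6.830 = 18.830 h local solar time.

18.83 h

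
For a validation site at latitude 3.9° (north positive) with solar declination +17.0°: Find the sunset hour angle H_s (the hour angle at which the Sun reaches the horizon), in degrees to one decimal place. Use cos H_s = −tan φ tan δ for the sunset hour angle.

−tan φ tan δ = −(0.0682)(0.3057) = -0.0208; H_s = arccos(-0.0208) = 91.19°.

91.2°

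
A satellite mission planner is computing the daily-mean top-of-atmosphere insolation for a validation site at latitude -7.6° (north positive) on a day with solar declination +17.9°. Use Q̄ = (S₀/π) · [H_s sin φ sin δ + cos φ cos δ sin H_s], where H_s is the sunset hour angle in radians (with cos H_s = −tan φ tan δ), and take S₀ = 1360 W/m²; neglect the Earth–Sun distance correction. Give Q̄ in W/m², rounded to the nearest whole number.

381 W/m²

The sunset hour angle satisfies cos H_s = −tan φ tan δ = 0.0431, giving H_s = 87.53°. In radians, H_s = 1.5277.
H_s sin φ sin δ = 1.5277 × -0.1323 × 0.3074 = -0.0621.
cos φ cos δ sin H_s = 0.9912 × 0.9516 × 0.9991 = 0.9424.
Q̄ = (1360/π) × (-0.0621 + 0.9424) = 432.90 × 0.8803 = 381.08 W/m².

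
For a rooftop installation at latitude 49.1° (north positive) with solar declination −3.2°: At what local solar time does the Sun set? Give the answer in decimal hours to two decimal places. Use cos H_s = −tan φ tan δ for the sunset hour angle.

17.75 h

−tan φ tan δ = −(1.1544)(-0.0559) = 0.0645; H_s = arccos(0.0645) = 86.30°.
Sunset is at 12 + H_s/15 = 12 + 5.753 = 17.753 h local solar time.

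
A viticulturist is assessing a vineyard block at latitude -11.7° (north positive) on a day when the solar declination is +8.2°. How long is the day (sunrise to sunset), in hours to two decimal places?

11.77 hours

cos H_s = −tan(-11.7°) · tan(8.2°) = 0.0298, so H_s = arccos(0.0298) = 88.29°.
Day length = 2 H_s / 15° h⁻¹ = 176.58° / 15 = 11.772 h.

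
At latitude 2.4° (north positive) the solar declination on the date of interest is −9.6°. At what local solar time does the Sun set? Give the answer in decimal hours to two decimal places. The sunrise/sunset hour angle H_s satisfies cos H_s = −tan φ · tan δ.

17.97 h

The sunset hour angle satisfies cos H_s = −tan φ tan δ = 0.0071, giving H_s = 89.59°.
Sunset is at 12 + H_s/15 = 12 + 5.973 = 17.973 h local solar time.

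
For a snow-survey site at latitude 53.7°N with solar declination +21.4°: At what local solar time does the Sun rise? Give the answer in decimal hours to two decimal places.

3.85 h

−tan φ tan δ = −(1.3613)(0.3919) = -0.5335; H_s = arccos(-0.5335) = 122.24°.
Sunrise is at 12 − H_s/15 = 12 − 8.149 = 3.851 h local solar time.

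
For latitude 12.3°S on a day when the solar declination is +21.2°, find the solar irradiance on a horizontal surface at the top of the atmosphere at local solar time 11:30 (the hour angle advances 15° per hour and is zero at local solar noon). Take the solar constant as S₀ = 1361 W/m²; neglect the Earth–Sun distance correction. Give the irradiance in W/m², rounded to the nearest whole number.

1124 W/m²

Hour angle H = 15° × (11.5 − 12) = -7.50°.
cos θ_z = sin φ sin δ + cos φ cos δ cos H = (-0.2130)(0.3616) + (0.9770)(0.9323)(0.9914) = 0.8260.
Top-of-atmosphere irradiance = S₀ cos θ_z = 1361 × 0.8260 = 1124.19 W/m².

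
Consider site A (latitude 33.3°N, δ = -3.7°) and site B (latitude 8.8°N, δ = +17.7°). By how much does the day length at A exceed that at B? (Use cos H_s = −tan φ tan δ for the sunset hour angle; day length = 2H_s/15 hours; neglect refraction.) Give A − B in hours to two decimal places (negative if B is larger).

-0.70 h

A: H_s = arccos(−tan 33.3° · tan -3.7°) = 87.57°, so 2H_s/15 = 11.6760 h.
B: H_s = arccos(−tan 8.8° · tan 17.7°) = 92.83°, so 2H_s/15 = 12.3773 h.
A − B = 11.6760 − 12.3773 = -0.7013 h.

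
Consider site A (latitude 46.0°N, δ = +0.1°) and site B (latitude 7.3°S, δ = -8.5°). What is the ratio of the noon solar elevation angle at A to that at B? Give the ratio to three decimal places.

A: 90° − |46.0 − (0.1)| = 44.10°.
B: 90° − |-7.3 − (-8.5)| = 88.80°.
Ratio A/B = 44.1000 / 88.8000 = 0.4966.

0.497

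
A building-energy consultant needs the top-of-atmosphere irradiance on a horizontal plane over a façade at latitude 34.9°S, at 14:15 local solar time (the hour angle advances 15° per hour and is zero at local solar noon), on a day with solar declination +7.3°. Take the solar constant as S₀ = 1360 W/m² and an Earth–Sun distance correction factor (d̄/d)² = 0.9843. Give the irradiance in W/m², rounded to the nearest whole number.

Hour angle H = 15° × (14.25 − 12) = 33.75°.
cos θ_z = sin φ sin δ + cos φ cos δ cos H = (-0.5721)(0.1271) + (0.8202)(0.9919)(0.8315) = 0.6038.
Top-of-atmosphere irradiance = S₀ (d̄/d)² cos θ_z = 1360 × 0.9843 × 0.6038 = 808.28 W/m².

808 W/m²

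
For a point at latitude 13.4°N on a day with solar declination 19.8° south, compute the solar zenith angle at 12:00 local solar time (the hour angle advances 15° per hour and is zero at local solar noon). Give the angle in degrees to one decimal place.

Hour angle H = 15° × (12 − 12) = 0.00°.
cos θ_z = sin(13.4°) sin(-19.8°) + cos(13.4°) cos(-19.8°) cos(0.00°) = -0.0785 + 0.9153 = 0.8368.
θ_z = arccos(0.8368) = 33.20°.

33.2°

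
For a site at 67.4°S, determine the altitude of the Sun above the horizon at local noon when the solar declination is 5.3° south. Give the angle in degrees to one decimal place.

At local solar noon the hour angle is zero, so the elevation is 90° − |φ − δ| = 90° − |-67.4° − (-5.3°)| = 90° − 62.1° = 27.9°.

27.9°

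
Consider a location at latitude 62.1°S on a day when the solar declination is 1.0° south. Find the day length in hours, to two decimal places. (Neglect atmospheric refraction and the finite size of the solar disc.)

12.25 hours

−tan φ tan δ = −(-1.8887)(-0.0175) = -0.0331; H_s = arccos(-0.0331) = 91.90°.
Day length = 2 H_s / 15° h⁻¹ = 183.80° / 15 = 12.253 h.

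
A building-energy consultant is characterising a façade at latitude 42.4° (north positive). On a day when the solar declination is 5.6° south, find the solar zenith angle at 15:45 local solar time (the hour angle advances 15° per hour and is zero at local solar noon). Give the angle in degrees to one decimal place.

Hour angle H = 15° × (15.75 − 12) = 56.25°.
cos θ_z = sin(42.4°) sin(-5.6°) + cos(42.4°) cos(-5.6°) cos(56.25°) = -0.0658 + 0.4083 = 0.3425.
θ_z = arccos(0.3425) = 69.97°.

70.0°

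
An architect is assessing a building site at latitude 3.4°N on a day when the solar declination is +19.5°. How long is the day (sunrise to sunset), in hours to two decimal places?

12.16 hours

cos H_s = −tan(3.4°) · tan(19.5°) = -0.0210, so H_s = arccos(-0.0210) = 91.20°.
Day length = 2 H_s / 15° h⁻¹ = 182.40° / 15 = 12.160 h.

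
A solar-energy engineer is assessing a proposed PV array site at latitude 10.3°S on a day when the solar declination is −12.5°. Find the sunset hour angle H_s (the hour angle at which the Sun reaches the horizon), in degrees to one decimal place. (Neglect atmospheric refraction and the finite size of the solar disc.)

−tan φ tan δ = −(-0.1817)(-0.2217) = -0.0403; H_s = arccos(-0.0403) = 92.31°.

92.3°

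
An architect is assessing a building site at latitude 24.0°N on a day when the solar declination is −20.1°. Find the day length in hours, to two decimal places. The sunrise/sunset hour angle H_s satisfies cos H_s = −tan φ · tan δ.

10.75 hours

−tan φ tan δ = −(0.4452)(-0.3659) = 0.1629; H_s = arccos(0.1629) = 80.62°.
Day length = 2 H_s / 15° h⁻¹ = 161.24° / 15 = 10.749 h.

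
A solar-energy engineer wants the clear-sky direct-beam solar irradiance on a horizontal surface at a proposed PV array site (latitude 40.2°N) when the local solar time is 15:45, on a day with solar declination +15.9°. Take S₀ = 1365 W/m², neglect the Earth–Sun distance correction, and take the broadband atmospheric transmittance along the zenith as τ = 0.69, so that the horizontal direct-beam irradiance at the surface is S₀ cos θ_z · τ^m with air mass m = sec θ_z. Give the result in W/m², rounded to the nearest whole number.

423 W/m²

Hour angle H = 15° × (15.75 − 12) = 56.25°.
cos θ_z = sin(40.2°) sin(15.9°) + cos(40.2°) cos(15.9°) cos(56.25°) = 0.1768 + 0.4081 = 0.5849.
Air mass m = 1/cos θ_z = 1/0.5849 = 1.710; τ^m = 0.69^1.710 = 0.5302.
Surface direct beam = 1365 × 0.5849 × 0.5302 = 423.31 W/m².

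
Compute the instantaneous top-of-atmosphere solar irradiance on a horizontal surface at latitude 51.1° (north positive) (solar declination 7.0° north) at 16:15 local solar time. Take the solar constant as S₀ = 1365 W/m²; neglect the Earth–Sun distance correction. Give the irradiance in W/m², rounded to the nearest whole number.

506 W/m²

Hour angle H = 15° × (16.25 − 12) = 63.75°.
cos θ_z = sin φ sin δ + cos φ cos δ cos H = (0.7782)(0.1219) + (0.6280)(0.9925)(0.4423) = 0.3705.
Top-of-atmosphere irradiance = S₀ cos θ_z = 1365 × 0.3705 = 505.73 W/m².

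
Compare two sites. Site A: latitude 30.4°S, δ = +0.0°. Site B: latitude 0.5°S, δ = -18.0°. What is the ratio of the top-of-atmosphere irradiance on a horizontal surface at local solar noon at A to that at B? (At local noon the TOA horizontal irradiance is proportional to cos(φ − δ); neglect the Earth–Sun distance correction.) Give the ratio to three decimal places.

A: cos θ_z = cos(-30.4° − (0.0°)) = 0.8625.
B: cos θ_z = cos(-0.5° − (-18.0°)) = 0.9537.
Ratio A/B = 0.8625 / 0.9537 = 0.9044.

0.904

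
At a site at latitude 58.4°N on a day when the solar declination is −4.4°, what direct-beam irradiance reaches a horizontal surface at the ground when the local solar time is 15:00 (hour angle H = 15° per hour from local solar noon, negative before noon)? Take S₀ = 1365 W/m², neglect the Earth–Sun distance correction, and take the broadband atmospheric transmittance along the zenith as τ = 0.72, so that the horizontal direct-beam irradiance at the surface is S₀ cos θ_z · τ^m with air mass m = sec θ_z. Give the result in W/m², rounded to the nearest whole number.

Hour angle H = 15° × (15 − 12) = 45.00°.
cos θ_z = sin(58.4°) sin(-4.4°) + cos(58.4°) cos(-4.4°) cos(45.00°) = -0.0653 + 0.3694 = 0.3041.
Air mass m = 1/cos θ_z = 1/0.3041 = 3.288; τ^m = 0.72^3.288 = 0.3396.
Surface direct beam = 1365 × 0.3041 × 0.3396 = 140.97 W/m².

141 W/m²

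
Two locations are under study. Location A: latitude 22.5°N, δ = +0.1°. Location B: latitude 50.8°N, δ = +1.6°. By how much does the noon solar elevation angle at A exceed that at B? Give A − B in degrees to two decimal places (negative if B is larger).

+26.80°

A: 90° − |22.5 − (0.1)| = 67.60°.
B: 90° − |50.8 − (1.6)| = 40.80°.
A − B = 67.60 − 40.80 = 26.80°.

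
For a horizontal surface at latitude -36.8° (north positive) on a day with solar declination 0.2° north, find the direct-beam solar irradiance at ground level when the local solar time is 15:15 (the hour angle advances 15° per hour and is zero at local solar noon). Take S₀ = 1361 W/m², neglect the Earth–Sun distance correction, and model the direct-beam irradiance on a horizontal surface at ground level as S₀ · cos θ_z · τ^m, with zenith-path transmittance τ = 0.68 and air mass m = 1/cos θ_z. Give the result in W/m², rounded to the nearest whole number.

Hour angle H = 15° × (15.25 − 12) = 48.75°.
cos θ_z = sin φ sin δ + cos φ cos δ cos H = (-0.5990)(0.0035) + (0.8007)(1.0000)(0.6593) = 0.5258.
Air mass m = 1/cos θ_z = 1/0.5258 = 1.902; τ^m = 0.68^1.902 = 0.4802.
Surface direct beam = 1361 × 0.5258 × 0.4802 = 343.64 W/m².

344 W/m²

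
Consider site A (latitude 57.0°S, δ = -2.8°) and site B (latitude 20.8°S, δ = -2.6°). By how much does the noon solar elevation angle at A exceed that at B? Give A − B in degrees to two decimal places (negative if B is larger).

A: 90° − |-57.0 − (-2.8)| = 35.80°.
B: 90° − |-20.8 − (-2.6)| = 71.80°.
A − B = 35.80 − 71.80 = -36.00°.

-36.00°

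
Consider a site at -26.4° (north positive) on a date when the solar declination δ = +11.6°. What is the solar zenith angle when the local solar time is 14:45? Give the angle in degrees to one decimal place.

Hour angle H = 15° × (14.75 − 12) = 41.25°.
cos θ_z = sin(-26.4°) sin(11.6°) + cos(-26.4°) cos(11.6°) cos(41.25°) = -0.0894 + 0.6597 = 0.5703.
θ_z = arccos(0.5703) = 55.23°.

55.2°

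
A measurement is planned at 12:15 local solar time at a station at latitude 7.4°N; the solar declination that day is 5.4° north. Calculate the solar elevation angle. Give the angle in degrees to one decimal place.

85.8°

Hour angle H = 15° × (12.25 − 12) = 3.75°.
With φ = 7.4°, δ = 5.4°, H = 3.75°: sin φ sin δ = 0.0121, cos φ cos δ cos H = 0.9852, so cos θ_z = 0.9973.
θ_z = arccos(0.9973) = 4.21°, so the elevation is 90° − 4.21° = 85.79°.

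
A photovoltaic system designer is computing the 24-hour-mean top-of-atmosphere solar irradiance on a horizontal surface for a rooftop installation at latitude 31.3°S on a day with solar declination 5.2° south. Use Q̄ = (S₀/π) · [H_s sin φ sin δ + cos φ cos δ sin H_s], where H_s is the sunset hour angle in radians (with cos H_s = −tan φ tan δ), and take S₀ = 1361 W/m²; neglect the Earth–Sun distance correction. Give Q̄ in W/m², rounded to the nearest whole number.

−tan φ tan δ = −(-0.6080)(-0.0910) = -0.0553; H_s = arccos(-0.0553) = 93.17°. In radians, H_s = 1.6261.
H_s sin φ sin δ = 1.6261 × -0.5195 × -0.0906 = 0.0765.
cos φ cos δ sin H_s = 0.8545 × 0.9959 × 0.9985 = 0.8497.
Q̄ = (1361/π) × (0.0765 + 0.8497) = 433.22 × 0.9262 = 401.25 W/m².

401 W/m²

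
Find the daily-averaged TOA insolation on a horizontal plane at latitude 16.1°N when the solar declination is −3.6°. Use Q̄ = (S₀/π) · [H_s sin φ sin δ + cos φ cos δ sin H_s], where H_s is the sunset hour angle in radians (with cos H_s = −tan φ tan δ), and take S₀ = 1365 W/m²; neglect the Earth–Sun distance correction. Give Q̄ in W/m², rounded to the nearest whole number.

405 W/m²

cos H_s = −tan(16.1°) · tan(-3.6°) = 0.0182, so H_s = arccos(0.0182) = 88.96°. In radians, H_s = 1.5526.
H_s sin φ sin δ = 1.5526 × 0.2773 × -0.0628 = -0.0270.
cos φ cos δ sin H_s = 0.9608 × 0.9980 × 0.9998 = 0.9587.
Q̄ = (1365/π) × (-0.0270 + 0.9587) = 434.49 × 0.9317 = 404.81 W/m².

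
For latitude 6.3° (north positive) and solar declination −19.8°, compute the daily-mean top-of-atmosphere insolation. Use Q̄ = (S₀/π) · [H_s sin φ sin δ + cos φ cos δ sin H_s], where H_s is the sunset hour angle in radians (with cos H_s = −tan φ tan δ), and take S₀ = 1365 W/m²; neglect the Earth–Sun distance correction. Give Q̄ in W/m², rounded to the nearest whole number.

381 W/m²

The sunset hour angle satisfies cos H_s = −tan φ tan δ = 0.0397, giving H_s = 87.72°. In radians, H_s = 1.5310.
H_s sin φ sin δ = 1.5310 × 0.1097 × -0.3387 = -0.0569.
cos φ cos δ sin H_s = 0.9940 × 0.9409 × 0.9992 = 0.9345.
Q̄ = (1365/π) × (-0.0569 + 0.9345) = 434.49 × 0.8776 = 381.31 W/m².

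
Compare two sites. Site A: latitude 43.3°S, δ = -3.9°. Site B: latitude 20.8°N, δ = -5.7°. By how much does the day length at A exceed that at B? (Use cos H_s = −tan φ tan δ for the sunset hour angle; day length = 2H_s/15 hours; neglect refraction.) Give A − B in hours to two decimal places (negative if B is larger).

+0.78 h

A: H_s = arccos(−tan -43.3° · tan -3.9°) = 93.68°, so 2H_s/15 = 12.4907 h.
B: H_s = arccos(−tan 20.8° · tan -5.7°) = 87.83°, so 2H_s/15 = 11.7107 h.
A − B = 12.4907 − 11.7107 = 0.7800 h.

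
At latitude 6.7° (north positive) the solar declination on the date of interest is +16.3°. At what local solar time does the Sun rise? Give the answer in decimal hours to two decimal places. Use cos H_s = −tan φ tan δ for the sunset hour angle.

cos H_s = −tan(6.7°) · tan(16.3°) = -0.0344, so H_s = arccos(-0.0344) = 91.97°.
Sunrise is at 12 − H_s/15 = 12 − 6.131 = 5.869 h local solar time.

5.87 h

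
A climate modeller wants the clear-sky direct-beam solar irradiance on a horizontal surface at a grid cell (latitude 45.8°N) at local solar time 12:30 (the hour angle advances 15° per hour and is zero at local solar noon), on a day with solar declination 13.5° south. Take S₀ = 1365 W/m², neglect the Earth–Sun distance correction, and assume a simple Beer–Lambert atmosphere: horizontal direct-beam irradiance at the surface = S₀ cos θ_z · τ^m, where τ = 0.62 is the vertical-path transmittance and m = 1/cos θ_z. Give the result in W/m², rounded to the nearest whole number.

267 W/m²

Hour angle H = 15° × (12.5 − 12) = 7.50°.
cos θ_z = sin φ sin δ + cos φ cos δ cos H = (0.7169)(-0.2334) + (0.6972)(0.9724)(0.9914) = 0.5048.
Air mass m = 1/cos θ_z = 1/0.5048 = 1.981; τ^m = 0.62^1.981 = 0.3879.
Surface direct beam = 1365 × 0.5048 × 0.3879 = 267.28 W/m².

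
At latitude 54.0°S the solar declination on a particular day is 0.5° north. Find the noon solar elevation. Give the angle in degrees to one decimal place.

At local solar noon the hour angle is zero, so the elevation is 90° − |φ − δ| = 90° − |-54.0° − (0.5°)| = 90° − 54.5° = 35.5°.

35.5°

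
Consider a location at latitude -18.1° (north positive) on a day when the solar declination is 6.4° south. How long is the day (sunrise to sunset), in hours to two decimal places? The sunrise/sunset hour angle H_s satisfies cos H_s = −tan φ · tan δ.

−tan φ tan δ = −(-0.3269)(-0.1122) = -0.0367; H_s = arccos(-0.0367) = 92.10°.
Day length = 2 H_s / 15° h⁻¹ = 184.20° / 15 = 12.280 h.

12.28 hours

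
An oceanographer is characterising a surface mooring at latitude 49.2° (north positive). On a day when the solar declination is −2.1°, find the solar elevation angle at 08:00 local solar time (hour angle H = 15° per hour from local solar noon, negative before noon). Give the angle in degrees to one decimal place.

Hour angle H = 15° × (8 − 12) = -60.00°.
cos θ_z = sin(49.2°) sin(-2.1°) + cos(49.2°) cos(-2.1°) cos(-60.00°) = -0.0277 + 0.3265 = 0.2988.
θ_z = arccos(0.2988) = 72.61°, so the elevation is 90° − 72.61° = 17.39°.

17.4°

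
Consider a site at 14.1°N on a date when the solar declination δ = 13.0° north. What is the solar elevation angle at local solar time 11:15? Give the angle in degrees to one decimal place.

79.0°

Hour angle H = 15° × (11.25 − 12) = -11.25°.
cos θ_z = sin(14.1°) sin(13.0°) + cos(14.1°) cos(13.0°) cos(-11.25°) = 0.0548 + 0.9269 = 0.9817.
θ_z = arccos(0.9817) = 10.98°, so the elevation is 90° − 10.98° = 79.02°.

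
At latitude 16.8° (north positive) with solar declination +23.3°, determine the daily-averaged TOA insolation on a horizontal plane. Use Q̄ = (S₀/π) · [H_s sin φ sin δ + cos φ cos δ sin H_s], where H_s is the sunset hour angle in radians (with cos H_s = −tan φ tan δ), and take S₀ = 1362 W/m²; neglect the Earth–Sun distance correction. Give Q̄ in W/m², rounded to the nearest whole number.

462 W/m²

The sunset hour angle satisfies cos H_s = −tan φ tan δ = -0.1300, giving H_s = 97.47°. In radians, H_s = 1.7012.
H_s sin φ sin δ = 1.7012 × 0.2890 × 0.3955 = 0.1944.
cos φ cos δ sin H_s = 0.9573 × 0.9184 × 0.9915 = 0.8717.
Q̄ = (1362/π) × (0.1944 + 0.8717) = 433.54 × 1.0661 = 462.20 W/m².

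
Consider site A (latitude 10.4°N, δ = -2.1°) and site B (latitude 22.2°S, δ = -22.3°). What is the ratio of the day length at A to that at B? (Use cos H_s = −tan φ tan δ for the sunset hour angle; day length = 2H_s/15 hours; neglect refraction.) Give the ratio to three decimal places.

0.899

A: H_s = arccos(−tan 10.4° · tan -2.1°) = 89.61°, so 2H_s/15 = 11.9480 h.
B: H_s = arccos(−tan -22.2° · tan -22.3°) = 99.63°, so 2H_s/15 = 13.2840 h.
Ratio A/B = 11.9480 / 13.2840 = 0.8994.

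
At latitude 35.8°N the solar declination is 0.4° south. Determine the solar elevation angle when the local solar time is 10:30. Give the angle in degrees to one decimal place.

48.2°

Hour angle H = 15° × (10.5 − 12) = -22.50°.
cos θ_z = sin(35.8°) sin(-0.4°) + cos(35.8°) cos(-0.4°) cos(-22.50°) = -0.0041 + 0.7493 = 0.7452.
θ_z = arccos(0.7452) = 41.82°, so the elevation is 90° − 41.82° = 48.18°.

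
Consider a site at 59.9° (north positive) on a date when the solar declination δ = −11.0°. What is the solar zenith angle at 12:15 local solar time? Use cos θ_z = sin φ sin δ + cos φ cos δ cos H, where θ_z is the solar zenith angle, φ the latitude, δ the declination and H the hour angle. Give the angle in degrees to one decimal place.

71.0°

Hour angle H = 15° × (12.25 − 12) = 3.75°.
With φ = 59.9°, δ = -11.0°, H = 3.75°: sin φ sin δ = -0.1651, cos φ cos δ cos H = 0.4912, so cos θ_z = 0.3261.
θ_z = arccos(0.3261) = 70.97°.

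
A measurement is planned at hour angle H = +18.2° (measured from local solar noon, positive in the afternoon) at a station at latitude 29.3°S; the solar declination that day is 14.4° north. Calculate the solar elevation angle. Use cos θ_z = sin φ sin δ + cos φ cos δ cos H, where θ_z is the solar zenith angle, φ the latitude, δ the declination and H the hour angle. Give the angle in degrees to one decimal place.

42.9°

cos θ_z = sin φ sin δ + cos φ cos δ cos H = (-0.4894)(0.2487) + (0.8721)(0.9686)(0.9500) = 0.6808.
θ_z = arccos(0.6808) = 47.09°, so the elevation is 90° − 47.09° = 42.91°.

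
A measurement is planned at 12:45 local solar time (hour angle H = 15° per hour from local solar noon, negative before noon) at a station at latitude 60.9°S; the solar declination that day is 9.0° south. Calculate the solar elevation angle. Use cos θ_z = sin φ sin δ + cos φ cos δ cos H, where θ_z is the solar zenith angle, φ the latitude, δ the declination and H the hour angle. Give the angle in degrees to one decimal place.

37.4°

Hour angle H = 15° × (12.75 − 12) = 11.25°.
cos θ_z = sin φ sin δ + cos φ cos δ cos H = (-0.8738)(-0.1564) + (0.4863)(0.9877)(0.9808) = 0.6078.
θ_z = arccos(0.6078) = 52.57°, so the elevation is 90° − 52.57° = 37.43°.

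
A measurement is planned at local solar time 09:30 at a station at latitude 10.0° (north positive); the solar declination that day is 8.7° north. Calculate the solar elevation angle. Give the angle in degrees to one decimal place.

53.0°

Hour angle H = 15° × (9.5 − 12) = -37.50°.
With φ = 10.0°, δ = 8.7°, H = -37.50°: sin φ sin δ = 0.0263, cos φ cos δ cos H = 0.7723, so cos θ_z = 0.7986.
θ_z = arccos(0.7986) = 37.00°, so the elevation is 90° − 37.00° = 53.00°.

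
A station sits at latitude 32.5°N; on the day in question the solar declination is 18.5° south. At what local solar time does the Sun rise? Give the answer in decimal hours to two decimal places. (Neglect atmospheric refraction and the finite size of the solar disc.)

cos H_s = −tan(32.5°) · tan(-18.5°) = 0.2132, so H_s = arccos(0.2132) = 77.69°.
Sunrise is at 12 − H_s/15 = 12 − 5.179 = 6.821 h local solar time.

6.82 h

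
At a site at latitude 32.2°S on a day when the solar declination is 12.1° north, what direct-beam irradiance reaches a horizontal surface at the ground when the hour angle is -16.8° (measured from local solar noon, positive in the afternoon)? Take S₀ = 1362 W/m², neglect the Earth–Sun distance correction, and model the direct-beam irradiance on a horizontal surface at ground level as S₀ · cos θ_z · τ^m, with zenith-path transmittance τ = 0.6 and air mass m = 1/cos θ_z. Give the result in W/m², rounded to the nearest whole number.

cos θ_z = sin φ sin δ + cos φ cos δ cos H = (-0.5329)(0.2096) + (0.8462)(0.9778)(0.9573) = 0.6804.
Air mass m = 1/cos θ_z = 1/0.6804 = 1.470; τ^m = 0.6^1.470 = 0.4719.
Surface direct beam = 1362 × 0.6804 × 0.4719 = 437.31 W/m².

437 W/m²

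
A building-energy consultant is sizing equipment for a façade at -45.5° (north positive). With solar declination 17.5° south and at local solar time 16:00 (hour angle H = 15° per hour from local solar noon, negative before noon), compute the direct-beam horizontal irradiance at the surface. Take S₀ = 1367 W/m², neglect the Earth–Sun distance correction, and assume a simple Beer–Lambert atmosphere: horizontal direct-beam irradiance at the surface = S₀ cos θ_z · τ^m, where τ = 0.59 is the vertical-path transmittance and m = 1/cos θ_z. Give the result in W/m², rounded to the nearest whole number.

Hour angle H = 15° × (16 − 12) = 60.00°.
With φ = -45.5°, δ = -17.5°, H = 60.00°: sin φ sin δ = 0.2145, cos φ cos δ cos H = 0.3342, so cos θ_z = 0.5487.
Air mass m = 1/cos θ_z = 1/0.5487 = 1.822; τ^m = 0.59^1.822 = 0.3824.
Surface direct beam = 1367 × 0.5487 × 0.3824 = 286.83 W/m².

287 W/m²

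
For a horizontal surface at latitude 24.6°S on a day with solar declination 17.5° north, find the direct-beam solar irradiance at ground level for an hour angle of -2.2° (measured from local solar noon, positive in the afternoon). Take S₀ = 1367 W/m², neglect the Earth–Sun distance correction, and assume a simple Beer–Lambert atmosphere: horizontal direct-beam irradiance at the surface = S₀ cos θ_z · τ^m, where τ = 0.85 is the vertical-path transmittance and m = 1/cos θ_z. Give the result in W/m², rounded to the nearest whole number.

With φ = -24.6°, δ = 17.5°, H = -2.20°: sin φ sin δ = -0.1252, cos φ cos δ cos H = 0.8665, so cos θ_z = 0.7413.
Air mass m = 1/cos θ_z = 1/0.7413 = 1.349; τ^m = 0.85^1.349 = 0.8031.
Surface direct beam = 1367 × 0.7413 × 0.8031 = 813.83 W/m².

814 W/m²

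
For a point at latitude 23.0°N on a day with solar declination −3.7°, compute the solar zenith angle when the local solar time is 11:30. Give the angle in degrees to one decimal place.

27.7°

Hour angle H = 15° × (11.5 − 12) = -7.50°.
cos θ_z = sin(23.0°) sin(-3.7°) + cos(23.0°) cos(-3.7°) cos(-7.50°) = -0.0252 + 0.9107 = 0.8855.
θ_z = arccos(0.8855) = 27.69°.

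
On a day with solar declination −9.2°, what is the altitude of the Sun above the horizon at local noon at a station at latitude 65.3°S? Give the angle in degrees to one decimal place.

33.9°

At local solar noon the hour angle is zero, so the elevation is 90° − |φ − δ| = 90° − |-65.3° − (-9.2°)| = 90° − 56.1° = 33.9°.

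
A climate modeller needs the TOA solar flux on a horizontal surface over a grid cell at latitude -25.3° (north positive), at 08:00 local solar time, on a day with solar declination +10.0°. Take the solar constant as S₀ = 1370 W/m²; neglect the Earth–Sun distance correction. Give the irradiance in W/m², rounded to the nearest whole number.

508 W/m²

Hour angle H = 15° × (8 − 12) = -60.00°.
With φ = -25.3°, δ = 10.0°, H = -60.00°: sin φ sin δ = -0.0742, cos φ cos δ cos H = 0.4452, so cos θ_z = 0.3710.
Top-of-atmosphere irradiance = S₀ cos θ_z = 1370 × 0.3710 = 508.27 W/m².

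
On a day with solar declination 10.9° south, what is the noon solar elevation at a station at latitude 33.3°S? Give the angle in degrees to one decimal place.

67.6°

At local solar noon the hour angle is zero, so the elevation is 90° − |φ − δ| = 90° − |-33.3° − (-10.9°)| = 90° − 22.4° = 67.6°.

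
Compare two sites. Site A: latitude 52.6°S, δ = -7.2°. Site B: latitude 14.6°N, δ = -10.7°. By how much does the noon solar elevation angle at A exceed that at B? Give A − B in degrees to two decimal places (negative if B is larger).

A: 90° − |-52.6 − (-7.2)| = 44.60°.
B: 90° − |14.6 − (-10.7)| = 64.70°.
A − B = 44.60 − 64.70 = -20.10°.

-20.10°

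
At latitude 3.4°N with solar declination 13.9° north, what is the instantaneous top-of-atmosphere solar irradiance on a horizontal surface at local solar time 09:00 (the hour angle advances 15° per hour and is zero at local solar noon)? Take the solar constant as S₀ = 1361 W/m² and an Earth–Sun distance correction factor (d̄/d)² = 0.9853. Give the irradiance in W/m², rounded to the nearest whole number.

Hour angle H = 15° × (9 − 12) = -45.00°.
With φ = 3.4°, δ = 13.9°, H = -45.00°: sin φ sin δ = 0.0142, cos φ cos δ cos H = 0.6852, so cos θ_z = 0.6994.
Top-of-atmosphere irradiance = S₀ (d̄/d)² cos θ_z = 1361 × 0.9853 × 0.6994 = 937.89 W/m².

938 W/m²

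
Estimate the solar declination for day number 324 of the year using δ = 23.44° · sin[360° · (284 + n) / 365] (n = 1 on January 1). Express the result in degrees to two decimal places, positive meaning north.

-20.23°

360 × (284 + 324) / 365 = 599.671°; sin(599.671°) = -0.8631.
δ = 23.44 × -0.8631 = -20.231° ≈ -20.23°.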